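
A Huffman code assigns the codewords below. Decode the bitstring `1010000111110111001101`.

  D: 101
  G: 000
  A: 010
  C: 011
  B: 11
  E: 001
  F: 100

Read left to right; each codeword is recognised as soon as it completes (prefix code):
  101→D | 000→G | 011→C | 11→B | 101→D | 11→B | 001→E | 101→D
Decoded message: DGCBDBED

DGCBDBED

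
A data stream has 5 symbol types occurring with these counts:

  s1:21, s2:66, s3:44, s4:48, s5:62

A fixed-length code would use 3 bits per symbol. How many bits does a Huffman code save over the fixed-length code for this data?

176

Fixed-length: 3 bits × 241 symbols = 723 bits.
Huffman merges:
combine s1(21), s3(44) → 65
combine s4(48), s5(62) → 110
combine 65, s2(66) → 131
combine 110, 131 → 241
Huffman total = 65 + 110 + 131 + 241 = 547 bits.
Saving = 723 − 547 = 176 bits.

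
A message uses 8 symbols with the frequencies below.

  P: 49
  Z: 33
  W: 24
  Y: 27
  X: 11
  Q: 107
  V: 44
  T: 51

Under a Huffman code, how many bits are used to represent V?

Build the tree from the bottom:
combine X(11), W(24) → 35
combine Y(27), Z(33) → 60
combine 35, V(44) → 79
combine P(49), T(51) → 100
combine 60, 79 → 139
combine 100, Q(107) → 207
combine 139, 207 → 346
The subtree containing V is merged 3 times, so code length = 3.

3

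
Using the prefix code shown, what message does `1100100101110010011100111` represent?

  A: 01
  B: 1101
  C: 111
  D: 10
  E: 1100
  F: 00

EDAAEDAEC

Read left to right; each codeword is recognised as soon as it completes (prefix code):
  1100→E | 10→D | 01→A | 01→A | 1100→E | 10→D | 01→A | 1100→E | 111→C
Decoded message: EDAAEDAEC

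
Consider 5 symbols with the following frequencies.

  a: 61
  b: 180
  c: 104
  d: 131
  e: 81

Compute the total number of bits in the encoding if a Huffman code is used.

Greedily combine the two least-frequent nodes:
combine a(61), e(81) → 142
combine c(104), d(131) → 235
combine 142, b(180) → 322
combine 235, 322 → 557
Total encoded bits = sum of merged weights = 142 + 235 + 322 + 557 = 1256.

1256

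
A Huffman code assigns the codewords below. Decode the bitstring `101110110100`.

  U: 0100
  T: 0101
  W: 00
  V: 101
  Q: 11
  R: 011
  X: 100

Read left to right; each codeword is recognised as soon as it completes (prefix code):
  101→V | 11→Q | 011→R | 0100→U
Decoded message: VQRU

VQRU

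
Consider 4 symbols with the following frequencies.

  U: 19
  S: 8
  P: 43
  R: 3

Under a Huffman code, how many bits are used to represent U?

Huffman merges, smallest pair first:
R(3) + S(8) → 11
11 + U(19) → 30
30 + P(43) → 73
U's leaf is at depth 2, giving a 2-bit codeword.

2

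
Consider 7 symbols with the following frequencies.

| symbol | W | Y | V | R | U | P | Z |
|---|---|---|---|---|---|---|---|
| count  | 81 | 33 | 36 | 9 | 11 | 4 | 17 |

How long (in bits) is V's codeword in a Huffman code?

Huffman merges, smallest pair first:
merge P(4) and R(9): 13
merge U(11) and 13: 24
merge Z(17) and 24: 41
merge Y(33) and V(36): 69
merge 41 and 69: 110
merge W(81) and 110: 191
The subtree containing V is merged 3 times, so code length = 3.

3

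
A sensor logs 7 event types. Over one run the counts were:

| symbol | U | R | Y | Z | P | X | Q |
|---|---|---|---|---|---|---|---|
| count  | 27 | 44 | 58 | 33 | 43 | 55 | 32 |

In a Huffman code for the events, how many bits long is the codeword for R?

3

Build the tree from the bottom:
merge U(27) and Q(32): 59
merge Z(33) and P(43): 76
merge R(44) and X(55): 99
merge Y(58) and 59: 117
merge 76 and 99: 175
merge 117 and 175: 292
R's leaf is at depth 3, giving a 3-bit codeword.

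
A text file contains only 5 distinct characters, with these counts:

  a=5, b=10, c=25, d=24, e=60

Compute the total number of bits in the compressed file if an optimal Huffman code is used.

Build the Huffman tree bottom-up:
combine a(5), b(10) → 15
combine 15, d(24) → 39
combine c(25), 39 → 64
combine e(60), 64 → 124
The encoded length is the sum of every internal node's weight: 15 + 39 + 64 + 124 = 242 bits.

242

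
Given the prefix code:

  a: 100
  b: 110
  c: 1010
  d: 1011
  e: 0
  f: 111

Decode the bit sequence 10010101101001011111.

acbadf

Read left to right; each codeword is recognised as soon as it completes (prefix code):
  100→a | 1010→c | 110→b | 100→a | 1011→d | 111→f
Decoded message: acbadf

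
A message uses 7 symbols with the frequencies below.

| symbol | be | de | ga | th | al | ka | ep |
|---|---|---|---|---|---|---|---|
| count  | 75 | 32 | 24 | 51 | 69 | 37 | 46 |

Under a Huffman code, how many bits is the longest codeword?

4

Merge the two lowest-weight nodes at each step:
ga(24) + de(32) → 56
ka(37) + ep(46) → 83
th(51) + 56 → 107
al(69) + be(75) → 144
83 + 107 → 190
144 + 190 → 334
Maximum depth reached is 4.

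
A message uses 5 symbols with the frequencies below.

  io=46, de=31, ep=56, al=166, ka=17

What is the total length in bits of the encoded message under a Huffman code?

Greedily combine the two least-frequent nodes:
merge ka(17) and de(31): 48
merge io(46) and 48: 94
merge ep(56) and 94: 150
merge 150 and al(166): 316
Total encoded bits = sum of merged weights = 48 + 94 + 150 + 316 = 608.

608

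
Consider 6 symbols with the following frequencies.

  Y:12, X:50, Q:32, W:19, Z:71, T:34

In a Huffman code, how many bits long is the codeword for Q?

Build the tree from the bottom:
merge Y(12) and W(19): 31
merge 31 and Q(32): 63
merge T(34) and X(50): 84
merge 63 and Z(71): 134
merge 84 and 134: 218
Q's leaf is at depth 3, giving a 3-bit codeword.

3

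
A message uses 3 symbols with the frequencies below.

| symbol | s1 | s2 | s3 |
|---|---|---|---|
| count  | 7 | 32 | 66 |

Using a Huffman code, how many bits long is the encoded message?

144

Merge the two smallest weights repeatedly:
merge s1(7) and s2(32): 39
merge 39 and s3(66): 105
Total encoded bits = sum of merged weights = 39 + 105 = 144.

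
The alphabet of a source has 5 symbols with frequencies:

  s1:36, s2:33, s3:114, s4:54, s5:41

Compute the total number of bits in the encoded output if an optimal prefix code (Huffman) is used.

606

Greedily combine the two least-frequent nodes:
s2(33) + s1(36) → 69
s5(41) + s4(54) → 95
69 + 95 → 164
s3(114) + 164 → 278
Total encoded bits = sum of merged weights = 69 + 95 + 164 + 278 = 606.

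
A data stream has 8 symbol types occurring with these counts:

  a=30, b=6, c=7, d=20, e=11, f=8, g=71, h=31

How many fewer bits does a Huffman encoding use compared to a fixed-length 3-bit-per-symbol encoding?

78

Fixed-length: 3 bits × 184 symbols = 552 bits.
Huffman merges:
b(6) + c(7) → 13
f(8) + e(11) → 19
13 + 19 → 32
d(20) + a(30) → 50
h(31) + 32 → 63
50 + 63 → 113
g(71) + 113 → 184
Huffman total = 13 + 19 + 32 + 50 + 63 + 113 + 184 = 474 bits.
Saving = 552 − 474 = 78 bits.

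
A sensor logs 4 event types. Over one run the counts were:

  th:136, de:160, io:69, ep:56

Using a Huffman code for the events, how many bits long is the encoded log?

Build the Huffman tree bottom-up:
merge ep(56) and io(69): 125
merge 125 and th(136): 261
merge de(160) and 261: 421
Total encoded bits = sum of merged weights = 125 + 261 + 421 = 807.

807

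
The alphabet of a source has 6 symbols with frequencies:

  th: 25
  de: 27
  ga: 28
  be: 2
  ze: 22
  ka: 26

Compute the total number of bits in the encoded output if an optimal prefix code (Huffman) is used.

333

Merge the two smallest weights repeatedly:
be(2) + ze(22) → 24
24 + th(25) → 49
ka(26) + de(27) → 53
ga(28) + 49 → 77
53 + 77 → 130
Each symbol's bit-cost is frequency × depth; summing gives 333 bits (equivalently 24 + 49 + 53 + 77 + 130).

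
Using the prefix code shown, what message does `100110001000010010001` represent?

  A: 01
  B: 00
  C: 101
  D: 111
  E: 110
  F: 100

FEBFBFFA

Read left to right; each codeword is recognised as soon as it completes (prefix code):
  100→F | 110→E | 00→B | 100→F | 00→B | 100→F | 100→F | 01→A
Decoded message: FEBFBFFA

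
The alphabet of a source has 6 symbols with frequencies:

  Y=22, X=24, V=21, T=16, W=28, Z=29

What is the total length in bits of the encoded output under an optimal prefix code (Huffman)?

363

Build the Huffman tree bottom-up:
T(16) + V(21) → 37
Y(22) + X(24) → 46
W(28) + Z(29) → 57
37 + 46 → 83
57 + 83 → 140
Each symbol's bit-cost is frequency × depth; summing gives 363 bits (equivalently 37 + 46 + 57 + 83 + 140).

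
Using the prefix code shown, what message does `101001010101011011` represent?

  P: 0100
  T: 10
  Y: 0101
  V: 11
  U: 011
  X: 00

Read left to right; each codeword is recognised as soon as it completes (prefix code):
  10→T | 10→T | 0101→Y | 0101→Y | 011→U | 011→U
Decoded message: TTYYUU

TTYYUU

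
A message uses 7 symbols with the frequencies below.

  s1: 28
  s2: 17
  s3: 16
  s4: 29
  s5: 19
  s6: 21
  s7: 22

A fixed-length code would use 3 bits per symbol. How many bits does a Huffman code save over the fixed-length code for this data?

29

Fixed-length: 3 bits × 152 symbols = 456 bits.
Huffman merges:
s3(16) + s2(17) → 33
s5(19) + s6(21) → 40
s7(22) + s1(28) → 50
s4(29) + 33 → 62
40 + 50 → 90
62 + 90 → 152
Huffman total = 33 + 40 + 50 + 62 + 90 + 152 = 427 bits.
Saving = 456 − 427 = 29 bits.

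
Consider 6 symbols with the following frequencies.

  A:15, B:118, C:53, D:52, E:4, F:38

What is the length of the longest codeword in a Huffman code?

Merge the two lowest-weight nodes at each step:
combine E(4), A(15) → 19
combine 19, F(38) → 57
combine D(52), C(53) → 105
combine 57, 105 → 162
combine B(118), 162 → 280
Maximum depth reached is 4.

4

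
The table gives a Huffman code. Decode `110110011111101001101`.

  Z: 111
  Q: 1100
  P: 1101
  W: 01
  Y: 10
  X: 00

Read left to right; each codeword is recognised as soon as it completes (prefix code):
  1101→P | 10→Y | 01→W | 111→Z | 1101→P | 00→X | 1101→P
Decoded message: PYWZPXP

PYWZPXP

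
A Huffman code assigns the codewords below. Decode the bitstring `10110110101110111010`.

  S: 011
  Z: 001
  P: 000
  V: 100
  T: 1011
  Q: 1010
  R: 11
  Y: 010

TSYRTQ

Read left to right; each codeword is recognised as soon as it completes (prefix code):
  1011→T | 011→S | 010→Y | 11→R | 1011→T | 1010→Q
Decoded message: TSYRTQ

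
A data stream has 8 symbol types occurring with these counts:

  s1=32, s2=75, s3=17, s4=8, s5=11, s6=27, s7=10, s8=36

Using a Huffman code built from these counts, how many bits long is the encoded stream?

583

Build the Huffman tree bottom-up:
merge s4(8) and s7(10): 18
merge s5(11) and s3(17): 28
merge 18 and s6(27): 45
merge 28 and s1(32): 60
merge s8(36) and 45: 81
merge 60 and s2(75): 135
merge 81 and 135: 216
The encoded length is the sum of every internal node's weight: 18 + 28 + 45 + 60 + 81 + 135 + 216 = 583 bits.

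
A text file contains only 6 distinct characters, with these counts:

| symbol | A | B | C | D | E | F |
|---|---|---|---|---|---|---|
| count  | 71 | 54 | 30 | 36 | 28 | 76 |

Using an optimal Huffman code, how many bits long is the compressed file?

Merge the two smallest weights repeatedly:
combine E(28), C(30) → 58
combine D(36), B(54) → 90
combine 58, A(71) → 129
combine F(76), 90 → 166
combine 129, 166 → 295
The encoded length is the sum of every internal node's weight: 58 + 90 + 129 + 166 + 295 = 738 bits.

738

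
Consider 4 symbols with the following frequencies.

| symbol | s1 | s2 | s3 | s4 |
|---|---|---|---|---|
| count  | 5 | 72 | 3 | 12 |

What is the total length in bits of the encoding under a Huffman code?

120

Greedily combine the two least-frequent nodes:
combine s3(3), s1(5) → 8
combine 8, s4(12) → 20
combine 20, s2(72) → 92
Each symbol's bit-cost is frequency × depth; summing gives 120 bits (equivalently 8 + 20 + 92).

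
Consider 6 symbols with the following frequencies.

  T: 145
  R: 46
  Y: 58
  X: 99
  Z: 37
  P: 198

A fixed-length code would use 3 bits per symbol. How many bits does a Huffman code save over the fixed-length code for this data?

Fixed-length: 3 bits × 583 symbols = 1749 bits.
Huffman merges:
merge Z(37) and R(46): 83
merge Y(58) and 83: 141
merge X(99) and 141: 240
merge T(145) and P(198): 343
merge 240 and 343: 583
Huffman total = 83 + 141 + 240 + 343 + 583 = 1390 bits.
Saving = 1749 − 1390 = 359 bits.

359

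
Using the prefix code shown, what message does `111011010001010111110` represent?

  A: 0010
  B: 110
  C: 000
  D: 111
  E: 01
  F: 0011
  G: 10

Read left to right; each codeword is recognised as soon as it completes (prefix code):
  111→D | 01→E | 10→G | 10→G | 0010→A | 10→G | 111→D | 110→B
Decoded message: DEGGAGDB

DEGGAGDB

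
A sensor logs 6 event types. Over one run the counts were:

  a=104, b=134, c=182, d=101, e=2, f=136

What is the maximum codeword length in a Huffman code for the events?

Merge the two lowest-weight nodes at each step:
combine e(2), d(101) → 103
combine 103, a(104) → 207
combine b(134), f(136) → 270
combine c(182), 207 → 389
combine 270, 389 → 659
The rarest symbols sit at the bottom; the longest codeword is 4 bits.

4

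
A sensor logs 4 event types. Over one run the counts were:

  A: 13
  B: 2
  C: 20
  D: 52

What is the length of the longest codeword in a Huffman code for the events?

Merge the two lowest-weight nodes at each step:
combine B(2), A(13) → 15
combine 15, C(20) → 35
combine 35, D(52) → 87
Maximum depth reached is 3.

3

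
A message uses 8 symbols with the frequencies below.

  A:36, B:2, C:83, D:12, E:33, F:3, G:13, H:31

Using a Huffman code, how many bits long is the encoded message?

525

Merge the two smallest weights repeatedly:
B(2) + F(3) → 5
5 + D(12) → 17
G(13) + 17 → 30
30 + H(31) → 61
E(33) + A(36) → 69
61 + 69 → 130
C(83) + 130 → 213
Total encoded bits = sum of merged weights = 5 + 17 + 30 + 61 + 69 + 130 + 213 = 525.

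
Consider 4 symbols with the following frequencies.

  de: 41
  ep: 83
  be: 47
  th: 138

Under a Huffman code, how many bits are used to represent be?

3

Build the tree from the bottom:
merge de(41) and be(47): 88
merge ep(83) and 88: 171
merge th(138) and 171: 309
be sits 3 levels below the root, so its codeword is 3 bits.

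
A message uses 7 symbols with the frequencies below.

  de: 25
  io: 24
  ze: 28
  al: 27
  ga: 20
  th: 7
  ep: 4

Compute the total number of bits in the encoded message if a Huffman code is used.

361

Merge the two smallest weights repeatedly:
merge ep(4) and th(7): 11
merge 11 and ga(20): 31
merge io(24) and de(25): 49
merge al(27) and ze(28): 55
merge 31 and 49: 80
merge 55 and 80: 135
Each symbol's bit-cost is frequency × depth; summing gives 361 bits (equivalently 11 + 31 + 49 + 55 + 80 + 135).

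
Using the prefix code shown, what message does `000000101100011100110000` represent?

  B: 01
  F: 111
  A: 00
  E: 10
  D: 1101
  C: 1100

AAAECBCCA

Read left to right; each codeword is recognised as soon as it completes (prefix code):
  00→A | 00→A | 00→A | 10→E | 1100→C | 01→B | 1100→C | 1100→C | 00→A
Decoded message: AAAECBCCA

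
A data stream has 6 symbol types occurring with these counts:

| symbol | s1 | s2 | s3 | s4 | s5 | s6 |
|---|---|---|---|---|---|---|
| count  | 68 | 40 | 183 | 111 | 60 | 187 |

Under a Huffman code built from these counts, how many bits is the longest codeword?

4

Merge the two lowest-weight nodes at each step:
combine s2(40), s5(60) → 100
combine s1(68), 100 → 168
combine s4(111), 168 → 279
combine s3(183), s6(187) → 370
combine 279, 370 → 649
The first pair merged (s2, s5) ends up deepest, at depth 4.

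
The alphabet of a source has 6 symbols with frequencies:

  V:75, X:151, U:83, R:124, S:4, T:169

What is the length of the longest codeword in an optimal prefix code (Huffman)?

Merge the two lowest-weight nodes at each step:
merge S(4) and V(75): 79
merge 79 and U(83): 162
merge R(124) and X(151): 275
merge 162 and T(169): 331
merge 275 and 331: 606
The first pair merged (S, V) ends up deepest, at depth 4.

4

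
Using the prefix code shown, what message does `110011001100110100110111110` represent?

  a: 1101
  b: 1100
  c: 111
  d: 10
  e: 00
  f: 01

bbbaeacd

Read left to right; each codeword is recognised as soon as it completes (prefix code):
  1100→b | 1100→b | 1100→b | 1101→a | 00→e | 1101→a | 111→c | 10→d
Decoded message: bbbaeacd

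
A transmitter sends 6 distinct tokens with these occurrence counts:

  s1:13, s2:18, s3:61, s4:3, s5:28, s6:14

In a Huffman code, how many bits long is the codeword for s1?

Repeatedly merge the two smallest:
combine s4(3), s1(13) → 16
combine s6(14), 16 → 30
combine s2(18), s5(28) → 46
combine 30, 46 → 76
combine s3(61), 76 → 137
The subtree containing s1 is merged 4 times, so code length = 4.

4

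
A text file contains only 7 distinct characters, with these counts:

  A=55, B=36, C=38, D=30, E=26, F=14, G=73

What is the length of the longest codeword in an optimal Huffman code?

4

Merge the two lowest-weight nodes at each step:
F(14) + E(26) → 40
D(30) + B(36) → 66
C(38) + 40 → 78
A(55) + 66 → 121
G(73) + 78 → 151
121 + 151 → 272
The first pair merged (F, E) ends up deepest, at depth 4.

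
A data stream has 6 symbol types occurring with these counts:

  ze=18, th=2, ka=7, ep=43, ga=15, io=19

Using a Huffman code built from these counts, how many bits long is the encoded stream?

Greedily combine the two least-frequent nodes:
combine th(2), ka(7) → 9
combine 9, ga(15) → 24
combine ze(18), io(19) → 37
combine 24, 37 → 61
combine ep(43), 61 → 104
Total encoded bits = sum of merged weights = 9 + 24 + 37 + 61 + 104 = 235.

235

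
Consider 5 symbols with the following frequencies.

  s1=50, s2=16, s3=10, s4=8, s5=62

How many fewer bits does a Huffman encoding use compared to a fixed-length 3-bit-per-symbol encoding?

156

Fixed-length: 3 bits × 146 symbols = 438 bits.
Huffman merges:
combine s4(8), s3(10) → 18
combine s2(16), 18 → 34
combine 34, s1(50) → 84
combine s5(62), 84 → 146
Huffman total = 18 + 34 + 84 + 146 = 282 bits.
Saving = 438 − 282 = 156 bits.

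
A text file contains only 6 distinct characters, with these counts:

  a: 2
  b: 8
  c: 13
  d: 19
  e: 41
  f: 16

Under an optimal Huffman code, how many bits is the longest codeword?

Merge the two lowest-weight nodes at each step:
combine a(2), b(8) → 10
combine 10, c(13) → 23
combine f(16), d(19) → 35
combine 23, 35 → 58
combine e(41), 58 → 99
The first pair merged (a, b) ends up deepest, at depth 4.

4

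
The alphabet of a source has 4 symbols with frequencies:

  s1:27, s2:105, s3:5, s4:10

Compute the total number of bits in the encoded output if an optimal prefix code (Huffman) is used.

204

Build the Huffman tree bottom-up:
combine s3(5), s4(10) → 15
combine 15, s1(27) → 42
combine 42, s2(105) → 147
The encoded length is the sum of every internal node's weight: 15 + 42 + 147 = 204 bits.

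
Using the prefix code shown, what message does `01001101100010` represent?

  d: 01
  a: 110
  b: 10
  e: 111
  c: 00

dcaacb

Read left to right; each codeword is recognised as soon as it completes (prefix code):
  01→d | 00→c | 110→a | 110→a | 00→c | 10→b
Decoded message: dcaacb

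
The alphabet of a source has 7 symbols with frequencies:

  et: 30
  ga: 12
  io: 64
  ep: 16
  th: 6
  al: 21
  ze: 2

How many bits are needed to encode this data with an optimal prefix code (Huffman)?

353

Merge the two smallest weights repeatedly:
ze(2) + th(6) → 8
8 + ga(12) → 20
ep(16) + 20 → 36
al(21) + et(30) → 51
36 + 51 → 87
io(64) + 87 → 151
The encoded length is the sum of every internal node's weight: 8 + 20 + 36 + 51 + 87 + 151 = 353 bits.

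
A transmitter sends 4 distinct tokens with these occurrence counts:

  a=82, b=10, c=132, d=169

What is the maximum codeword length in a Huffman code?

Merge the two lowest-weight nodes at each step:
merge b(10) and a(82): 92
merge 92 and c(132): 224
merge d(169) and 224: 393
Maximum depth reached is 3.

3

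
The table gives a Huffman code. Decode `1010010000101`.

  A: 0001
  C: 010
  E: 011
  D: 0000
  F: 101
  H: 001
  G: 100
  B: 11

Read left to right; each codeword is recognised as soon as it completes (prefix code):
  101→F | 001→H | 0000→D | 101→F
Decoded message: FHDF

FHDF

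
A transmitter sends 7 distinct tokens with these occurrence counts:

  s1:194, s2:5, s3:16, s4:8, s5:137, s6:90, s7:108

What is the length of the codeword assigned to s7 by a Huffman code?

Repeatedly merge the two smallest:
combine s2(5), s4(8) → 13
combine 13, s3(16) → 29
combine 29, s6(90) → 119
combine s7(108), 119 → 227
combine s5(137), s1(194) → 331
combine 227, 331 → 558
s7 sits 2 levels below the root, so its codeword is 2 bits.

2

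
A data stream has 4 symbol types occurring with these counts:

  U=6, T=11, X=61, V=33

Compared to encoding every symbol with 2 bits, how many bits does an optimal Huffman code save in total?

Fixed-length: 2 bits × 111 symbols = 222 bits.
Huffman merges:
U(6) + T(11) → 17
17 + V(33) → 50
50 + X(61) → 111
Huffman total = 17 + 50 + 111 = 178 bits.
Saving = 222 − 178 = 44 bits.

44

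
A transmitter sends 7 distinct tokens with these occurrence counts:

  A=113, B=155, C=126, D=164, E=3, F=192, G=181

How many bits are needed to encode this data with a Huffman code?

Greedily combine the two least-frequent nodes:
merge E(3) and A(113): 116
merge 116 and C(126): 242
merge B(155) and D(164): 319
merge G(181) and F(192): 373
merge 242 and 319: 561
merge 373 and 561: 934
The encoded length is the sum of every internal node's weight: 116 + 242 + 319 + 373 + 561 + 934 = 2545 bits.

2545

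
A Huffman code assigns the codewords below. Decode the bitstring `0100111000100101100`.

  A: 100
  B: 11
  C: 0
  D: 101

CABACADA

Read left to right; each codeword is recognised as soon as it completes (prefix code):
  0→C | 100→A | 11→B | 100→A | 0→C | 100→A | 101→D | 100→A
Decoded message: CABACADA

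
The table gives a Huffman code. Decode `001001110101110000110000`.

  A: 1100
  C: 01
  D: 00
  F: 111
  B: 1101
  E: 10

Read left to right; each codeword is recognised as soon as it completes (prefix code):
  00→D | 10→E | 01→C | 1101→B | 01→C | 1100→A | 00→D | 1100→A | 00→D
Decoded message: DECBCADAD

DECBCADAD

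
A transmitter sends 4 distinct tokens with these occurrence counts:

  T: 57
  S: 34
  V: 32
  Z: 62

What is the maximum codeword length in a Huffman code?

2

Merge the two lowest-weight nodes at each step:
combine V(32), S(34) → 66
combine T(57), Z(62) → 119
combine 66, 119 → 185
Maximum depth reached is 2.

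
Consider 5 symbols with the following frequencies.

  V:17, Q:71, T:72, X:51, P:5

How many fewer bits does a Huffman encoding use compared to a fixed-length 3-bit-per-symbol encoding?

194

Fixed-length: 3 bits × 216 symbols = 648 bits.
Huffman merges:
merge P(5) and V(17): 22
merge 22 and X(51): 73
merge Q(71) and T(72): 143
merge 73 and 143: 216
Huffman total = 22 + 73 + 143 + 216 = 454 bits.
Saving = 648 − 454 = 194 bits.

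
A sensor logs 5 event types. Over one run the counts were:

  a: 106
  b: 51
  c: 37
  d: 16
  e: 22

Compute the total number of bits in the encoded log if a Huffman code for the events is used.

Merge the two smallest weights repeatedly:
combine d(16), e(22) → 38
combine c(37), 38 → 75
combine b(51), 75 → 126
combine a(106), 126 → 232
The encoded length is the sum of every internal node's weight: 38 + 75 + 126 + 232 = 471 bits.

471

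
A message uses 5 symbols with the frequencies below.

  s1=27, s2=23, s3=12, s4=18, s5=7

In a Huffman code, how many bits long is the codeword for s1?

Build the tree from the bottom:
merge s5(7) and s3(12): 19
merge s4(18) and 19: 37
merge s2(23) and s1(27): 50
merge 37 and 50: 87
s1 sits 2 levels below the root, so its codeword is 2 bits.

2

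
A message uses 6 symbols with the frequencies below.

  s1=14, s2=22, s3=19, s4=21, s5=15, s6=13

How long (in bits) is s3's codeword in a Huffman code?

3

Build the tree from the bottom:
merge s6(13) and s1(14): 27
merge s5(15) and s3(19): 34
merge s4(21) and s2(22): 43
merge 27 and 34: 61
merge 43 and 61: 104
s3's leaf is at depth 3, giving a 3-bit codeword.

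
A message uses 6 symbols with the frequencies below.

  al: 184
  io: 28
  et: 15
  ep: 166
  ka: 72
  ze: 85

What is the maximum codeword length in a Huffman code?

Merge the two lowest-weight nodes at each step:
merge et(15) and io(28): 43
merge 43 and ka(72): 115
merge ze(85) and 115: 200
merge ep(166) and al(184): 350
merge 200 and 350: 550
The rarest symbols sit at the bottom; the longest codeword is 4 bits.

4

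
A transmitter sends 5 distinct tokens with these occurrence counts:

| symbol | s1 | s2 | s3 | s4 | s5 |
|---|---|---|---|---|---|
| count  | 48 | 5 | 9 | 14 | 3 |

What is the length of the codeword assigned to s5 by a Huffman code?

4

Repeatedly merge the two smallest:
combine s5(3), s2(5) → 8
combine 8, s3(9) → 17
combine s4(14), 17 → 31
combine 31, s1(48) → 79
s5 sits 4 levels below the root, so its codeword is 4 bits.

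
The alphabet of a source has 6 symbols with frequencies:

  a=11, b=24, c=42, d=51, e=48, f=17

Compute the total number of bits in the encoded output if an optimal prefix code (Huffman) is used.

Merge the two smallest weights repeatedly:
a(11) + f(17) → 28
b(24) + 28 → 52
c(42) + e(48) → 90
d(51) + 52 → 103
90 + 103 → 193
Each symbol's bit-cost is frequency × depth; summing gives 466 bits (equivalently 28 + 52 + 90 + 103 + 193).

466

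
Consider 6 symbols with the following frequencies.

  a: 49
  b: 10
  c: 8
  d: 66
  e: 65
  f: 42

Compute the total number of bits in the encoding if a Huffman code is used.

Merge the two smallest weights repeatedly:
merge c(8) and b(10): 18
merge 18 and f(42): 60
merge a(49) and 60: 109
merge e(65) and d(66): 131
merge 109 and 131: 240
Total encoded bits = sum of merged weights = 18 + 60 + 109 + 131 + 240 = 558.

558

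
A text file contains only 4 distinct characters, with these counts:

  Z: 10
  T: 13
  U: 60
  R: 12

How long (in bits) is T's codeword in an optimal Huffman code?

Build the tree from the bottom:
combine Z(10), R(12) → 22
combine T(13), 22 → 35
combine 35, U(60) → 95
T sits 2 levels below the root, so its codeword is 2 bits.

2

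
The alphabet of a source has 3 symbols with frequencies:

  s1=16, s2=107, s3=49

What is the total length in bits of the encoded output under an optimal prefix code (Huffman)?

237

Build the Huffman tree bottom-up:
s1(16) + s3(49) → 65
65 + s2(107) → 172
The encoded length is the sum of every internal node's weight: 65 + 172 = 237 bits.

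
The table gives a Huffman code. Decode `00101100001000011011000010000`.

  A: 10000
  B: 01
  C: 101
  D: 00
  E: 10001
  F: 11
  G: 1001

Read left to right; each codeword is recognised as soon as it completes (prefix code):
  00→D | 101→C | 10000→A | 10000→A | 11→F | 01→B | 10000→A | 10000→A
Decoded message: DCAAFBAA

DCAAFBAA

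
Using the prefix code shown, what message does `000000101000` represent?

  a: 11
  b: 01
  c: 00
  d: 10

cccddc

Read left to right; each codeword is recognised as soon as it completes (prefix code):
  00→c | 00→c | 00→c | 10→d | 10→d | 00→c
Decoded message: cccddc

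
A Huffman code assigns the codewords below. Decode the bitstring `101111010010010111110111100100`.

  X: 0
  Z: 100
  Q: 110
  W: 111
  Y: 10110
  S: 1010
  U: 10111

USXZUQWZZ

Read left to right; each codeword is recognised as soon as it completes (prefix code):
  10111→U | 1010→S | 0→X | 100→Z | 10111→U | 110→Q | 111→W | 100→Z | 100→Z
Decoded message: USXZUQWZZ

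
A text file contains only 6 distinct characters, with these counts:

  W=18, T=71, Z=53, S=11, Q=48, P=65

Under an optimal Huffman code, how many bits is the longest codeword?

Merge the two lowest-weight nodes at each step:
S(11) + W(18) → 29
29 + Q(48) → 77
Z(53) + P(65) → 118
T(71) + 77 → 148
118 + 148 → 266
The first pair merged (S, W) ends up deepest, at depth 4.

4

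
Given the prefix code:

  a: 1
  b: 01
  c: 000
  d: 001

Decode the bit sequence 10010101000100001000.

Read left to right; each codeword is recognised as soon as it completes (prefix code):
  1→a | 001→d | 01→b | 01→b | 000→c | 1→a | 000→c | 01→b | 000→c
Decoded message: adbbcacbc

adbbcacbc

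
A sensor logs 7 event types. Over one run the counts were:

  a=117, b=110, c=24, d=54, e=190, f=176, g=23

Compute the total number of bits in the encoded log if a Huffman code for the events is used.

1747

Greedily combine the two least-frequent nodes:
combine g(23), c(24) → 47
combine 47, d(54) → 101
combine 101, b(110) → 211
combine a(117), f(176) → 293
combine e(190), 211 → 401
combine 293, 401 → 694
Total encoded bits = sum of merged weights = 47 + 101 + 211 + 293 + 401 + 694 = 1747.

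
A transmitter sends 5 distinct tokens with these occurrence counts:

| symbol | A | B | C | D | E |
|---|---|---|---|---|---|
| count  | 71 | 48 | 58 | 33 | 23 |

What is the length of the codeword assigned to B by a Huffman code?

Repeatedly merge the two smallest:
E(23) + D(33) → 56
B(48) + 56 → 104
C(58) + A(71) → 129
104 + 129 → 233
B's leaf is at depth 2, giving a 2-bit codeword.

2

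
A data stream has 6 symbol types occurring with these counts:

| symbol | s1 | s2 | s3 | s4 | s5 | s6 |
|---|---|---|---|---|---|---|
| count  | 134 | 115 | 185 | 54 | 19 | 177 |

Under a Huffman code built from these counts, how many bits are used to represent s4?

4

Repeatedly merge the two smallest:
s5(19) + s4(54) → 73
73 + s2(115) → 188
s1(134) + s6(177) → 311
s3(185) + 188 → 373
311 + 373 → 684
The subtree containing s4 is merged 4 times, so code length = 4.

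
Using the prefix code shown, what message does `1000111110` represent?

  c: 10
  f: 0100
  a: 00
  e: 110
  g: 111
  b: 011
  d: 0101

cage

Read left to right; each codeword is recognised as soon as it completes (prefix code):
  10→c | 00→a | 111→g | 110→e
Decoded message: cage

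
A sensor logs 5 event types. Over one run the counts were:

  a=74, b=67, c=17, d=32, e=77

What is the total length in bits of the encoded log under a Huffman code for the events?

Greedily combine the two least-frequent nodes:
combine c(17), d(32) → 49
combine 49, b(67) → 116
combine a(74), e(77) → 151
combine 116, 151 → 267
Total encoded bits = sum of merged weights = 49 + 116 + 151 + 267 = 583.

583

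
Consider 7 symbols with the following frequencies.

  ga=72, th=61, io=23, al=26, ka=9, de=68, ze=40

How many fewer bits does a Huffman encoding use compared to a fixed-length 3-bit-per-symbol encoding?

111

Fixed-length: 3 bits × 299 symbols = 897 bits.
Huffman merges:
merge ka(9) and io(23): 32
merge al(26) and 32: 58
merge ze(40) and 58: 98
merge th(61) and de(68): 129
merge ga(72) and 98: 170
merge 129 and 170: 299
Huffman total = 32 + 58 + 98 + 129 + 170 + 299 = 786 bits.
Saving = 897 − 786 = 111 bits.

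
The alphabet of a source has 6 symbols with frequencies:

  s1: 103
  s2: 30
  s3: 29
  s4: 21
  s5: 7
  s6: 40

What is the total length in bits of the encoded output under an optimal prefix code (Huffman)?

512

Greedily combine the two least-frequent nodes:
combine s5(7), s4(21) → 28
combine 28, s3(29) → 57
combine s2(30), s6(40) → 70
combine 57, 70 → 127
combine s1(103), 127 → 230
Total encoded bits = sum of merged weights = 28 + 57 + 70 + 127 + 230 = 512.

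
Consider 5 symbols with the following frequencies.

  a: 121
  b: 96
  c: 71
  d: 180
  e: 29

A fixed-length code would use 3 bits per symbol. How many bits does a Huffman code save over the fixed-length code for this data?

397

Fixed-length: 3 bits × 497 symbols = 1491 bits.
Huffman merges:
merge e(29) and c(71): 100
merge b(96) and 100: 196
merge a(121) and d(180): 301
merge 196 and 301: 497
Huffman total = 100 + 196 + 301 + 497 = 1094 bits.
Saving = 1491 − 1094 = 397 bits.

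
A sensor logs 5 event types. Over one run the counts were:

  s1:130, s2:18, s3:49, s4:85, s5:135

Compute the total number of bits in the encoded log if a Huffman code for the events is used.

Build the Huffman tree bottom-up:
combine s2(18), s3(49) → 67
combine 67, s4(85) → 152
combine s1(130), s5(135) → 265
combine 152, 265 → 417
The encoded length is the sum of every internal node's weight: 67 + 152 + 265 + 417 = 901 bits.

901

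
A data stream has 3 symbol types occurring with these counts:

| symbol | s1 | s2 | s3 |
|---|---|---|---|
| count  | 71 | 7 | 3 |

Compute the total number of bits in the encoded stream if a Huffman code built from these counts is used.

Merge the two smallest weights repeatedly:
s3(3) + s2(7) → 10
10 + s1(71) → 81
Each symbol's bit-cost is frequency × depth; summing gives 91 bits (equivalently 10 + 81).

91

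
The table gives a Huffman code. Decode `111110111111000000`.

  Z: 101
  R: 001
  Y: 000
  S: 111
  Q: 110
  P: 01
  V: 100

Read left to right; each codeword is recognised as soon as it completes (prefix code):
  111→S | 110→Q | 111→S | 111→S | 000→Y | 000→Y
Decoded message: SQSSYY

SQSSYY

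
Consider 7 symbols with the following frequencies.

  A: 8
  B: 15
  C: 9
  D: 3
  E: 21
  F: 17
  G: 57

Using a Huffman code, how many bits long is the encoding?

307

Merge the two smallest weights repeatedly:
combine D(3), A(8) → 11
combine C(9), 11 → 20
combine B(15), F(17) → 32
combine 20, E(21) → 41
combine 32, 41 → 73
combine G(57), 73 → 130
Each symbol's bit-cost is frequency × depth; summing gives 307 bits (equivalently 11 + 20 + 32 + 41 + 73 + 130).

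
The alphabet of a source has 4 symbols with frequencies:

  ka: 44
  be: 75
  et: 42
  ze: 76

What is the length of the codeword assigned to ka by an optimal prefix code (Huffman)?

2

Repeatedly merge the two smallest:
merge et(42) and ka(44): 86
merge be(75) and ze(76): 151
merge 86 and 151: 237
ka sits 2 levels below the root, so its codeword is 2 bits.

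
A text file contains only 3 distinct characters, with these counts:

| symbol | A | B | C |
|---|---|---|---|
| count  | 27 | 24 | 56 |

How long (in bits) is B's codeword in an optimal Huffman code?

Repeatedly merge the two smallest:
combine B(24), A(27) → 51
combine 51, C(56) → 107
B's leaf is at depth 2, giving a 2-bit codeword.

2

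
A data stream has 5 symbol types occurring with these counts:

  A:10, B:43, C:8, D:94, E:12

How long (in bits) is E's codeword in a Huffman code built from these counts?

3

Build the tree from the bottom:
combine C(8), A(10) → 18
combine E(12), 18 → 30
combine 30, B(43) → 73
combine 73, D(94) → 167
E sits 3 levels below the root, so its codeword is 3 bits.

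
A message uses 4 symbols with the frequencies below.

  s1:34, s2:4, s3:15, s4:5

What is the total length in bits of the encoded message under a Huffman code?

Greedily combine the two least-frequent nodes:
s2(4) + s4(5) → 9
9 + s3(15) → 24
24 + s1(34) → 58
Total encoded bits = sum of merged weights = 9 + 24 + 58 = 91.

91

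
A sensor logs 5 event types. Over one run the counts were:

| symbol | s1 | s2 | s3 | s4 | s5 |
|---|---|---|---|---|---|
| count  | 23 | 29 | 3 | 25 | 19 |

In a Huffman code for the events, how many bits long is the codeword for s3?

3

Huffman merges, smallest pair first:
combine s3(3), s5(19) → 22
combine 22, s1(23) → 45
combine s4(25), s2(29) → 54
combine 45, 54 → 99
s3 sits 3 levels below the root, so its codeword is 3 bits.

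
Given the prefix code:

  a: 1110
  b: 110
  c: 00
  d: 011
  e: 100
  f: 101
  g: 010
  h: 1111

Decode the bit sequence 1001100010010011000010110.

Read left to right; each codeword is recognised as soon as it completes (prefix code):
  100→e | 110→b | 00→c | 100→e | 100→e | 110→b | 00→c | 010→g | 110→b
Decoded message: ebceebcgb

ebceebcgb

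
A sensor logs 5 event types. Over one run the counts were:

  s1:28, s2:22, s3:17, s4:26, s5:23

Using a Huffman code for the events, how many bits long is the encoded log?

271

Greedily combine the two least-frequent nodes:
merge s3(17) and s2(22): 39
merge s5(23) and s4(26): 49
merge s1(28) and 39: 67
merge 49 and 67: 116
The encoded length is the sum of every internal node's weight: 39 + 49 + 67 + 116 = 271 bits.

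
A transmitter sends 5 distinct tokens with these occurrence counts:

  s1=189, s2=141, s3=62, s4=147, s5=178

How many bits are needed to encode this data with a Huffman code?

1637

Build the Huffman tree bottom-up:
combine s3(62), s2(141) → 203
combine s4(147), s5(178) → 325
combine s1(189), 203 → 392
combine 325, 392 → 717
Total encoded bits = sum of merged weights = 203 + 325 + 392 + 717 = 1637.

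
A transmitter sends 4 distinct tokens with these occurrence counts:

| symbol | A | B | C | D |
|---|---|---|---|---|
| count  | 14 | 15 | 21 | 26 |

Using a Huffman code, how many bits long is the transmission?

152

Build the Huffman tree bottom-up:
A(14) + B(15) → 29
C(21) + D(26) → 47
29 + 47 → 76
Each symbol's bit-cost is frequency × depth; summing gives 152 bits (equivalently 29 + 47 + 76).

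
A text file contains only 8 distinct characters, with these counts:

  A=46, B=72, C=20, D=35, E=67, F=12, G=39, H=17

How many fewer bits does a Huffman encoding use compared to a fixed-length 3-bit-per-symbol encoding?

Fixed-length: 3 bits × 308 symbols = 924 bits.
Huffman merges:
merge F(12) and H(17): 29
merge C(20) and 29: 49
merge D(35) and G(39): 74
merge A(46) and 49: 95
merge E(67) and B(72): 139
merge 74 and 95: 169
merge 139 and 169: 308
Huffman total = 29 + 49 + 74 + 95 + 139 + 169 + 308 = 863 bits.
Saving = 924 − 863 = 61 bits.

61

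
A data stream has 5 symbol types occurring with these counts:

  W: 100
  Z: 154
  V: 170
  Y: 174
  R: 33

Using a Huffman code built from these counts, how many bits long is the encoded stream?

1395

Greedily combine the two least-frequent nodes:
merge R(33) and W(100): 133
merge 133 and Z(154): 287
merge V(170) and Y(174): 344
merge 287 and 344: 631
Each symbol's bit-cost is frequency × depth; summing gives 1395 bits (equivalently 133 + 287 + 344 + 631).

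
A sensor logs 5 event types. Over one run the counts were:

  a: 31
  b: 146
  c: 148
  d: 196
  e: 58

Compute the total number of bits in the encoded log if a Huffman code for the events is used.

1247

Build the Huffman tree bottom-up:
combine a(31), e(58) → 89
combine 89, b(146) → 235
combine c(148), d(196) → 344
combine 235, 344 → 579
The encoded length is the sum of every internal node's weight: 89 + 235 + 344 + 579 = 1247 bits.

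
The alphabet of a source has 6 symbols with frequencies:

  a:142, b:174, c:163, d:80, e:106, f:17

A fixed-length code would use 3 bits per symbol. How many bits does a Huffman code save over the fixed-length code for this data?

382

Fixed-length: 3 bits × 682 symbols = 2046 bits.
Huffman merges:
f(17) + d(80) → 97
97 + e(106) → 203
a(142) + c(163) → 305
b(174) + 203 → 377
305 + 377 → 682
Huffman total = 97 + 203 + 305 + 377 + 682 = 1664 bits.
Saving = 2046 − 1664 = 382 bits.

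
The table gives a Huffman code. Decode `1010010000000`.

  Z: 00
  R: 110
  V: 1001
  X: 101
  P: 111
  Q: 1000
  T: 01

Read left to right; each codeword is recognised as soon as it completes (prefix code):
  101→X | 00→Z | 1000→Q | 00→Z | 00→Z
Decoded message: XZQZZ

XZQZZ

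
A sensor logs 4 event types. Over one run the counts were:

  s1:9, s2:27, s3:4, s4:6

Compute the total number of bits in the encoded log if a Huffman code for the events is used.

Merge the two smallest weights repeatedly:
s3(4) + s4(6) → 10
s1(9) + 10 → 19
19 + s2(27) → 46
The encoded length is the sum of every internal node's weight: 10 + 19 + 46 = 75 bits.

75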